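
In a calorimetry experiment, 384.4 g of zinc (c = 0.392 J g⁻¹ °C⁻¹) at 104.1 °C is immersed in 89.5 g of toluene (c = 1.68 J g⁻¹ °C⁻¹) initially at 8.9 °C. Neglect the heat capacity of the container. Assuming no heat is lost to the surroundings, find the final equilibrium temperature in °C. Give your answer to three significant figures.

Heat lost by zinc = heat gained by toluene.
(384.4)(0.392)(104.1 − T) = (89.5)(1.68)(T − 8.9)
150.6848 (104.1 − T) = 150.36 (T − 8.9)
15686 − 150.6848 T = 150.36 T − 1338.2
17024.2 = 301.0448 T
T = 56.55 °C

T_f = 56.6 °C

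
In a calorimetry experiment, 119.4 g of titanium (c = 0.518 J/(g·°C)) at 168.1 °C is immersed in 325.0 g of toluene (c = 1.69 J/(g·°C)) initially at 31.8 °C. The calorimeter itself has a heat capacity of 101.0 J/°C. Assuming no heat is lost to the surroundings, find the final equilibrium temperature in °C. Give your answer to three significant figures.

T_f = 43.6 °C

Heat lost by titanium = heat gained by toluene + calorimeter.
(119.4)(0.518)(168.1 − T) = [(325.0)(1.69) + 101.0](T − 31.8)
61.8492 (168.1 − T) = 650.25 (T − 31.8)
10397 − 61.8492 T = 650.25 T − 20678
31075 = 712.0992 T
T = 43.64 °C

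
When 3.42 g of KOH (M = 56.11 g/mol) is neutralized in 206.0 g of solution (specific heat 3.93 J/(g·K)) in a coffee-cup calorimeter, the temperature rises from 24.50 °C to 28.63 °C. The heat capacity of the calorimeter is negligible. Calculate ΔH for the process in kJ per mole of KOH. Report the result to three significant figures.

ΔH = -54.9 kJ/mol

|ΔT| = |28.63 − 24.50| = 4.13 °C
|q_surr| = (206.0 × 3.93) × 4.13 = 809.58 × 4.13 = 3344 J
n(KOH) = 3.42 / 56.11 = 0.06095 mol
Temperature rose, so q_rxn = −|q_surr| = -3.344 kJ
ΔH = q_rxn / n = -54.86 kJ/mol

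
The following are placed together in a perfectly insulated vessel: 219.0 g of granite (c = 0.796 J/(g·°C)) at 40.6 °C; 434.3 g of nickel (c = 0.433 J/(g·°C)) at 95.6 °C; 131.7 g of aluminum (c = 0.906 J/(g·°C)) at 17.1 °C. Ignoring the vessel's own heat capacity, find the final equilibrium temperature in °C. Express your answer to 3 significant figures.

Σ mᵢcᵢ(T − Tᵢ) = 0  ⇒  T = Σ mᵢcᵢTᵢ / Σ mᵢcᵢ
Σ mᵢcᵢ = 219.0×0.796 + 434.3×0.433 + 131.7×0.906 = 481.6961
Σ mᵢcᵢTᵢ = 174.324×40.6 + 188.0519×95.6 + 119.3202×17.1 = 27096
T = 27096 / 481.6961 = 56.25 °C

T_f = 56.3 °C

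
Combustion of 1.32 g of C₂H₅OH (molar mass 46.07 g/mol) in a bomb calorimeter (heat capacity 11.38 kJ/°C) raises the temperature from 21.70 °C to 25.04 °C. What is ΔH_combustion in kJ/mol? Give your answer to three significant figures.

ΔH = -1330 kJ/mol

ΔT = 25.04 − 21.70 = 3.34 °C
q_cal = C_cal × ΔT = 11.38 × 3.34 = 38.0092 kJ
n = 1.32 / 46.07 = 0.02865 mol
q_rxn = −q_cal = -38.0092 kJ
ΔH = -38.0092 / 0.02865 = -1327 kJ/mol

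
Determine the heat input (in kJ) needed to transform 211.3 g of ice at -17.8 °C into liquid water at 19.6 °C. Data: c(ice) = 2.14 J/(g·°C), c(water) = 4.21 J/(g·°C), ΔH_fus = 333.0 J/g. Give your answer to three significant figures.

q1 (heat ice -17.8→0.0 °C): 211.3 × 2.14 × 17.8 = 8049 J
q2 (melt at 0 °C): 211.3 × 333.0 = 70363 J
q3 (heat water 0.0→19.6 °C): 211.3 × 4.21 × 19.6 = 17436 J
Total: 8049 + 70363 + 17436 = 95848 J = 95.8 kJ

q = 95.8 kJ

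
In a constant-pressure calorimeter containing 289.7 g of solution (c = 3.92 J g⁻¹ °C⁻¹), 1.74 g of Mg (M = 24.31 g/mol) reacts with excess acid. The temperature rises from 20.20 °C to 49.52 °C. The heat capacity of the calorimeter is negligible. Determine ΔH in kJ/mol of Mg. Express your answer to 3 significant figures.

ΔH = -465 kJ/mol

|ΔT| = |49.52 − 20.20| = 29.32 °C
|q_surr| = (289.7 × 3.92) × 29.32 = 1135.624 × 29.32 = 33300 J
n(Mg) = 1.74 / 24.31 = 0.07158 mol
Temperature rose, so q_rxn = −|q_surr| = -33.30 kJ
ΔH = q_rxn / n = -465.2 kJ/mol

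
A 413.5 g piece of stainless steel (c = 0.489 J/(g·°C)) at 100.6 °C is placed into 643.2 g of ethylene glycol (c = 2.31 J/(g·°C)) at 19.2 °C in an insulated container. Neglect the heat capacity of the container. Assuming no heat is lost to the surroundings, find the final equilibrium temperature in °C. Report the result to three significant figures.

Heat lost by stainless steel = heat gained by ethylene glycol.
(413.5)(0.489)(100.6 − T) = (643.2)(2.31)(T − 19.2)
202.2015 (100.6 − T) = 1485.792 (T − 19.2)
20341 − 202.2015 T = 1485.792 T − 28527
48868 = 1687.9935 T
T = 28.95 °C

T_f = 29.0 °C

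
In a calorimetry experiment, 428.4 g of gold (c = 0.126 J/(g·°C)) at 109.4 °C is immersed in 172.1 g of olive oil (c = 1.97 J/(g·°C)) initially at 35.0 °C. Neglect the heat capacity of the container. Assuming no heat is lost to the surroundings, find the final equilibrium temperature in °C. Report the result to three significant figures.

Heat lost by gold = heat gained by olive oil.
(428.4)(0.126)(109.4 − T) = (172.1)(1.97)(T − 35.0)
53.9784 (109.4 − T) = 339.037 (T − 35.0)
5905.2 − 53.9784 T = 339.037 T − 11866
17771.2 = 393.0154 T
T = 45.22 °C

T_f = 45.2 °C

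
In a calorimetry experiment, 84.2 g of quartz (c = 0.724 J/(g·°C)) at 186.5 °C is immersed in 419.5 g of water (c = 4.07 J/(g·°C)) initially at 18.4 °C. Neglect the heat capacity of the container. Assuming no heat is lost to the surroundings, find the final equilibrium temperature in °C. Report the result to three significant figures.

Heat lost by quartz = heat gained by water.
(84.2)(0.724)(186.5 − T) = (419.5)(4.07)(T − 18.4)
60.9608 (186.5 − T) = 1707.365 (T − 18.4)
11369 − 60.9608 T = 1707.365 T − 31416
42785 = 1768.3258 T
T = 24.20 °C

T_f = 24.2 °C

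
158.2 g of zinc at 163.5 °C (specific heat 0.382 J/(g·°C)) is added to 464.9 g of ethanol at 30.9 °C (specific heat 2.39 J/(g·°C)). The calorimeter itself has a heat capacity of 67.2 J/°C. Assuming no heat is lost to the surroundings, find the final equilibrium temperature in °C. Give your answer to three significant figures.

T_f = 37.4 °C

Heat lost by zinc = heat gained by ethanol + calorimeter.
(158.2)(0.382)(163.5 − T) = [(464.9)(2.39) + 67.2](T − 30.9)
60.4324 (163.5 − T) = 1178.311 (T − 30.9)
9880.7 − 60.4324 T = 1178.311 T − 36410
46290.7 = 1238.7434 T
T = 37.37 °C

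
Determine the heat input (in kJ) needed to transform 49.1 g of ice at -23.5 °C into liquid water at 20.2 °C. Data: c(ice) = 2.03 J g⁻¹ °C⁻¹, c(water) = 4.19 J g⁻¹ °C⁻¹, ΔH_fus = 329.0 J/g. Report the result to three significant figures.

q1 (heat ice -23.5→0.0 °C): 49.1 × 2.03 × 23.5 = 2342 J
q2 (melt at 0 °C): 49.1 × 329.0 = 16154 J
q3 (heat water 0.0→20.2 °C): 49.1 × 4.19 × 20.2 = 4156 J
Total: 2342 + 16154 + 4156 = 22652 J = 22.7 kJ

q = 22.7 kJ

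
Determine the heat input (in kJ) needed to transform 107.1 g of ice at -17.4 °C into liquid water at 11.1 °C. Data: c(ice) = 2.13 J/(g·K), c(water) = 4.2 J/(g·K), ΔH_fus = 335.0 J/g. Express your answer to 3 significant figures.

q1 (heat ice -17.4→0.0 °C): 107.1 × 2.13 × 17.4 = 3969 J
q2 (melt at 0 °C): 107.1 × 335.0 = 35879 J
q3 (heat water 0.0→11.1 °C): 107.1 × 4.2 × 11.1 = 4993 J
Total: 3969 + 35879 + 4993 = 44841 J = 44.8 kJ

q = 44.8 kJ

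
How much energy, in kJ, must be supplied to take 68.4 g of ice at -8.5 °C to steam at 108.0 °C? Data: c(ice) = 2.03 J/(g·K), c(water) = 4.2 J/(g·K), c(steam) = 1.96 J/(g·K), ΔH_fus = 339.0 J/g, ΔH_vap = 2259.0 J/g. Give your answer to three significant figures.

q = 209 kJ

q1 (heat ice -8.5→0.0 °C): 68.4 × 2.03 × 8.5 = 1180 J
q2 (melt at 0 °C): 68.4 × 339.0 = 23188 J
q3 (heat water 0.0→100.0 °C): 68.4 × 4.2 × 100.0 = 28728 J
q4 (vaporize at 100 °C): 68.4 × 2259.0 = 154516 J
q5 (heat steam 100.0→108.0 °C): 68.4 × 1.96 × 8.0 = 1073 J
Total: 1180 + 23188 + 28728 + 154516 + 1073 = 208685 J = 209 kJ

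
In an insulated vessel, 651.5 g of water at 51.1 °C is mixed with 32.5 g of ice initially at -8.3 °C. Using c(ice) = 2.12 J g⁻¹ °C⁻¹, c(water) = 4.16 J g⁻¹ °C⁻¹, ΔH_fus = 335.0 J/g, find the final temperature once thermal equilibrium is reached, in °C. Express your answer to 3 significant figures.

T_f = 44.6 °C

Heat to bring ice to 0 °C and melt it: q₁ = 32.5×2.12×8.3 + 32.5×335.0 = 11459 J
Heat the water can supply cooling to 0 °C: 651.5×4.16×51.1 = 138493 J > q₁, so all ice melts.
Energy balance: 651.5×4.16×(51.1 − T) = 11459 + 32.5×4.16×(T − 0)
2710.24(51.1 − T) = 11459 + 135.2 T
138493 − 11459 = 2845.44 T
T = 127034 / 2845.44 = 44.64 °C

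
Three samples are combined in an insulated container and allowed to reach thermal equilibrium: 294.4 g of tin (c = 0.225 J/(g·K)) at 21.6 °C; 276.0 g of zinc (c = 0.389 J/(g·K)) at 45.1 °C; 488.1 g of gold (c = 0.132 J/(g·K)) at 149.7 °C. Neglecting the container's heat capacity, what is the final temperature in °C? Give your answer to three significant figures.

Σ mᵢcᵢ(T − Tᵢ) = 0  ⇒  T = Σ mᵢcᵢTᵢ / Σ mᵢcᵢ
Σ mᵢcᵢ = 294.4×0.225 + 276.0×0.389 + 488.1×0.132 = 238.0332
Σ mᵢcᵢTᵢ = 66.24×21.6 + 107.364×45.1 + 64.4292×149.7 = 15918
T = 15918 / 238.0332 = 66.87 °C

T_f = 66.9 °C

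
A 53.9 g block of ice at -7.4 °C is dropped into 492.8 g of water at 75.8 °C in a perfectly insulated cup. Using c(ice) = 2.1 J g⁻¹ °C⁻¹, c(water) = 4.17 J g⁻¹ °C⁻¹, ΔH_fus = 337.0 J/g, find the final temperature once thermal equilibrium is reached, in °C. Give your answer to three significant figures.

Heat to bring ice to 0 °C and melt it: q₁ = 53.9×2.1×7.4 + 53.9×337.0 = 19002 J
Heat the water can supply cooling to 0 °C: 492.8×4.17×75.8 = 155767 J > q₁, so all ice melts.
Energy balance: 492.8×4.17×(75.8 − T) = 19002 + 53.9×4.17×(T − 0)
2054.976(75.8 − T) = 19002 + 224.763 T
155767 − 19002 = 2279.739 T
T = 136765 / 2279.739 = 59.99 °C

T_f = 60.0 °C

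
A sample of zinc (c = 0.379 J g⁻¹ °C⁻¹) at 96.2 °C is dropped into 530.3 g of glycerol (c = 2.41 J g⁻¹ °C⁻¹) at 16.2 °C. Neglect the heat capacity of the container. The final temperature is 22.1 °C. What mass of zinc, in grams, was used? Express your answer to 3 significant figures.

m = 268 g

q_gained = (530.3 × 2.41) × (22.1 − 16.2) = 7540 J
q_lost = m × 0.379 × (96.2 − 22.1) = 28.0839 m
m = 7540 / 28.0839 = 268 g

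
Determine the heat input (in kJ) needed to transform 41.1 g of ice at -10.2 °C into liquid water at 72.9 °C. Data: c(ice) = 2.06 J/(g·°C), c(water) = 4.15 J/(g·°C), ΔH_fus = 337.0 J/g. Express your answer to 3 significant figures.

q1 (heat ice -10.2→0.0 °C): 41.1 × 2.06 × 10.2 = 864 J
q2 (melt at 0 °C): 41.1 × 337.0 = 13851 J
q3 (heat water 0.0→72.9 °C): 41.1 × 4.15 × 72.9 = 12434 J
Total: 864 + 13851 + 12434 = 27149 J = 27.1 kJ

q = 27.1 kJ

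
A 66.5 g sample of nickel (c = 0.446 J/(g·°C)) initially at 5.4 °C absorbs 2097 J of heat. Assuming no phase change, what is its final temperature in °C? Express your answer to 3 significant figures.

ΔT = q / (m c) = 2097 / (66.5 × 0.446) = 70.70 °C
T_f = 5.4 + 70.70 = 76.10 °C

T_f = 76.1 °C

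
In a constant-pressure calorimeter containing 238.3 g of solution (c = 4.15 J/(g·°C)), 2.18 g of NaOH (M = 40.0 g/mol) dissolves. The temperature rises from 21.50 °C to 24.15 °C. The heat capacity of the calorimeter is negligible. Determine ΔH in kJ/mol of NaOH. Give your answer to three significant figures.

|ΔT| = |24.15 − 21.50| = 2.65 °C
|q_surr| = (238.3 × 4.15) × 2.65 = 988.945 × 2.65 = 2621 J
n(NaOH) = 2.18 / 40.0 = 0.05450 mol
Temperature rose, so q_rxn = −|q_surr| = -2.621 kJ
ΔH = q_rxn / n = -48.09 kJ/mol

ΔH = -48.1 kJ/mol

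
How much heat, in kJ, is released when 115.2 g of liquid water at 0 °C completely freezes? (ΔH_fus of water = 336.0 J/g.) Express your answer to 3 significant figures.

q = m × ΔH_fus = 115.2 × 336.0 = 38710 J = 38.7 kJ

q = 38.7 kJ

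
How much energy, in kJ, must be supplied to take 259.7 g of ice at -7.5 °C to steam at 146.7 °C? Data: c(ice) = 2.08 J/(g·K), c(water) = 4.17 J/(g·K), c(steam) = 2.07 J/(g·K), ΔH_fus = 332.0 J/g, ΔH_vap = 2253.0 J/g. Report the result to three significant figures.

q = 809 kJ

q1 (heat ice -7.5→0.0 °C): 259.7 × 2.08 × 7.5 = 4051 J
q2 (melt at 0 °C): 259.7 × 332.0 = 86220 J
q3 (heat water 0.0→100.0 °C): 259.7 × 4.17 × 100.0 = 108295 J
q4 (vaporize at 100 °C): 259.7 × 2253.0 = 585104 J
q5 (heat steam 100.0→146.7 °C): 259.7 × 2.07 × 46.7 = 25105 J
Total: 4051 + 86220 + 108295 + 585104 + 25105 = 808775 J = 809 kJ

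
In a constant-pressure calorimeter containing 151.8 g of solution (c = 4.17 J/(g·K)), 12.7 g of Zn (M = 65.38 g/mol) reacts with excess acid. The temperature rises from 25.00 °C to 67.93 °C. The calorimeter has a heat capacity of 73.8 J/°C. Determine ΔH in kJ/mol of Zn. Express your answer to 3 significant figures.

ΔH = -156 kJ/mol

|ΔT| = |67.93 − 25.00| = 42.93 °C
|q_surr| = (151.8 × 4.17 + 73.8) × 42.93 = 706.806 × 42.93 = 30340 J
n(Zn) = 12.7 / 65.38 = 0.1942 mol
Temperature rose, so q_rxn = −|q_surr| = -30.34 kJ
ΔH = q_rxn / n = -156.2 kJ/mol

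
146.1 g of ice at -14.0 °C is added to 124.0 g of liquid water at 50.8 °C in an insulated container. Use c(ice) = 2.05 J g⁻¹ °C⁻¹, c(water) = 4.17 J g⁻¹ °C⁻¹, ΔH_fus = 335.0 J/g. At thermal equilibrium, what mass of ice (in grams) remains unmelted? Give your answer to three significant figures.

Heat to warm all ice to 0 °C: 146.1×2.05×14.0 = 4193.1 J
Heat released by water cooling to 0 °C: 124.0×4.17×50.8 = 26268 J
26268 J < 4193.1 + 146.1×335.0 = 53136.6 J, so not all ice melts; final T = 0 °C.
Heat left for melting: 26268 − 4193.1 = 22074.9 J
Mass melted = 22074.9 / 335.0 = 65.90 g
Ice remaining = 146.1 − 65.90 = 80.20 g

m_ice remaining = 80.2 g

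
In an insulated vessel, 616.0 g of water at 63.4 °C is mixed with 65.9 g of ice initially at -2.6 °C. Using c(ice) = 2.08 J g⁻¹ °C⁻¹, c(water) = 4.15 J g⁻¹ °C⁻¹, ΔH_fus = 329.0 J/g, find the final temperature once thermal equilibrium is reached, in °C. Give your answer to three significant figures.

T_f = 49.5 °C

Heat to bring ice to 0 °C and melt it: q₁ = 65.9×2.08×2.6 + 65.9×329.0 = 22037 J
Heat the water can supply cooling to 0 °C: 616.0×4.15×63.4 = 162076 J > q₁, so all ice melts.
Energy balance: 616.0×4.15×(63.4 − T) = 22037 + 65.9×4.15×(T − 0)
2556.4(63.4 − T) = 22037 + 273.485 T
162076 − 22037 = 2829.885 T
T = 140039 / 2829.885 = 49.49 °C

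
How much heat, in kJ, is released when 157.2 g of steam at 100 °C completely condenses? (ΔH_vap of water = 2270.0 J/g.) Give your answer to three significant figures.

q = 357 kJ

q = m × ΔH_vap = 157.2 × 2270.0 = 356800 J = 357 kJ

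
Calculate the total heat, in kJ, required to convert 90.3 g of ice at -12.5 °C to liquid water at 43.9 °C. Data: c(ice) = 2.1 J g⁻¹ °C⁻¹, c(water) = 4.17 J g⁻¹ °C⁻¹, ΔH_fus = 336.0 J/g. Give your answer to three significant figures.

q1 (heat ice -12.5→0.0 °C): 90.3 × 2.1 × 12.5 = 2370 J
q2 (melt at 0 °C): 90.3 × 336.0 = 30341 J
q3 (heat water 0.0→43.9 °C): 90.3 × 4.17 × 43.9 = 16531 J
Total: 2370 + 30341 + 16531 = 49242 J = 49.2 kJ

q = 49.2 kJ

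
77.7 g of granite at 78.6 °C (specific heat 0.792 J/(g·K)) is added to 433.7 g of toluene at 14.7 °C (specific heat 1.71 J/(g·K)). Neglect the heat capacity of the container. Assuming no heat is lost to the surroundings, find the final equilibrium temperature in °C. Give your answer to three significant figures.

T_f = 19.6 °C

Heat lost by granite = heat gained by toluene.
(77.7)(0.792)(78.6 − T) = (433.7)(1.71)(T − 14.7)
61.5384 (78.6 − T) = 741.627 (T − 14.7)
4836.9 − 61.5384 T = 741.627 T − 10902
15738.9 = 803.1654 T
T = 19.60 °C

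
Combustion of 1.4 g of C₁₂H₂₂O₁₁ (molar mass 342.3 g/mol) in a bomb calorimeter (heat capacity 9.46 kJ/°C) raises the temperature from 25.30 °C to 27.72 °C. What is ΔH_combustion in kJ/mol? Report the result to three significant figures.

ΔH = -5600 kJ/mol

ΔT = 27.72 − 25.30 = 2.42 °C
q_cal = C_cal × ΔT = 9.46 × 2.42 = 22.8932 kJ
n = 1.4 / 342.3 = 0.004090 mol
q_rxn = −q_cal = -22.8932 kJ
ΔH = -22.8932 / 0.004090 = -5597 kJ/mol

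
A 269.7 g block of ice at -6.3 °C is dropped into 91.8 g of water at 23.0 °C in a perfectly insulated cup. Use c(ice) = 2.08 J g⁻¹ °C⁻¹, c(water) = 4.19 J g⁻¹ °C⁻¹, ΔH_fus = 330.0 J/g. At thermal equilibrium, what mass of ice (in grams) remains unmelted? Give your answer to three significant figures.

Heat to warm all ice to 0 °C: 269.7×2.08×6.3 = 3534.1 J
Heat released by water cooling to 0 °C: 91.8×4.19×23.0 = 8846.8 J
8846.8 J < 3534.1 + 269.7×330.0 = 92535.1 J, so not all ice melts; final T = 0 °C.
Heat left for melting: 8846.8 − 3534.1 = 5312.7 J
Mass melted = 5312.7 / 330.0 = 16.10 g
Ice remaining = 269.7 − 16.10 = 253.60 g

m_ice remaining = 254 g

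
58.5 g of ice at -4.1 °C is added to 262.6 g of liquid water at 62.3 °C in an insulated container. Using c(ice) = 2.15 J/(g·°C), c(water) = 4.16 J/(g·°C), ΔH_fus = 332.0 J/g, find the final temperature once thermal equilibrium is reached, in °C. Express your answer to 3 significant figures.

Heat to bring ice to 0 °C and melt it: q₁ = 58.5×2.15×4.1 + 58.5×332.0 = 19938 J
Heat the water can supply cooling to 0 °C: 262.6×4.16×62.3 = 68057.5 J > q₁, so all ice melts.
Energy balance: 262.6×4.16×(62.3 − T) = 19938 + 58.5×4.16×(T − 0)
1092.416(62.3 − T) = 19938 + 243.36 T
68057.5 − 19938 = 1335.776 T
T = 48119.5 / 1335.776 = 36.02 °C

T_f = 36.0 °C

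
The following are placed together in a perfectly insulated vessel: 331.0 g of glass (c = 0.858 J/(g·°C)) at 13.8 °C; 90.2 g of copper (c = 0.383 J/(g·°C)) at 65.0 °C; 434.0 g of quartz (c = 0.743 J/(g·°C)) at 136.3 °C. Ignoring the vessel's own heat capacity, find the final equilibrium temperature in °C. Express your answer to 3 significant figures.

T_f = 78.2 °C

Σ mᵢcᵢ(T − Tᵢ) = 0  ⇒  T = Σ mᵢcᵢTᵢ / Σ mᵢcᵢ
Σ mᵢcᵢ = 331.0×0.858 + 90.2×0.383 + 434.0×0.743 = 641.0066
Σ mᵢcᵢTᵢ = 283.998×13.8 + 34.5466×65.0 + 322.462×136.3 = 50116
T = 50116 / 641.0066 = 78.18 °C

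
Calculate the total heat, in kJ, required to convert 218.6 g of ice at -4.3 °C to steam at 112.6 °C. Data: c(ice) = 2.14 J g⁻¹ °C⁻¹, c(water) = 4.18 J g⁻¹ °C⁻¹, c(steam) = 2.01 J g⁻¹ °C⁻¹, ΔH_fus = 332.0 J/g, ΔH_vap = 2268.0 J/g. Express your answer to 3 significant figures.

q = 667 kJ

q1 (heat ice -4.3→0.0 °C): 218.6 × 2.14 × 4.3 = 2012 J
q2 (melt at 0 °C): 218.6 × 332.0 = 72575 J
q3 (heat water 0.0→100.0 °C): 218.6 × 4.18 × 100.0 = 91375 J
q4 (vaporize at 100 °C): 218.6 × 2268.0 = 495785 J
q5 (heat steam 100.0→112.6 °C): 218.6 × 2.01 × 12.6 = 5536 J
Total: 2012 + 72575 + 91375 + 495785 + 5536 = 667283 J = 667 kJ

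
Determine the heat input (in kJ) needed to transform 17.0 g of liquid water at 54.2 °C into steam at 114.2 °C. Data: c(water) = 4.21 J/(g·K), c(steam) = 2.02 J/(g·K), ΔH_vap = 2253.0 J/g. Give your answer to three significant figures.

q = 42.1 kJ

q1 (heat water 54.2→100.0 °C): 17.0 × 4.21 × 45.8 = 3278 J
q2 (vaporize at 100 °C): 17.0 × 2253.0 = 38301 J
q3 (heat steam 100.0→114.2 °C): 17.0 × 2.02 × 14.2 = 488 J
Total: 3278 + 38301 + 488 = 42067 J = 42.1 kJ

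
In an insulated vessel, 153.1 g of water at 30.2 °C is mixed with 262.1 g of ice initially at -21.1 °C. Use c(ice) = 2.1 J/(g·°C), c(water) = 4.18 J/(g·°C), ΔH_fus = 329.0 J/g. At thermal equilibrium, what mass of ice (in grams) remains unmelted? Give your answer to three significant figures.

Heat to warm all ice to 0 °C: 262.1×2.1×21.1 = 11614 J
Heat released by water cooling to 0 °C: 153.1×4.18×30.2 = 19327 J
19327 J < 11614 + 262.1×329.0 = 97844.9 J, so not all ice melts; final T = 0 °C.
Heat left for melting: 19327 − 11614 = 7713 J
Mass melted = 7713 / 329.0 = 23.44 g
Ice remaining = 262.1 − 23.44 = 238.66 g

m_ice remaining = 239 g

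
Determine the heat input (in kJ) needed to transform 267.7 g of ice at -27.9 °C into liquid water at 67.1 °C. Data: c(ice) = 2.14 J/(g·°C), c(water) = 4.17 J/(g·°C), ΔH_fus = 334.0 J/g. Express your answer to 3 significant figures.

q1 (heat ice -27.9→0.0 °C): 267.7 × 2.14 × 27.9 = 15983 J
q2 (melt at 0 °C): 267.7 × 334.0 = 89412 J
q3 (heat water 0.0→67.1 °C): 267.7 × 4.17 × 67.1 = 74904 J
Total: 15983 + 89412 + 74904 = 180299 J = 180 kJ

q = 180 kJ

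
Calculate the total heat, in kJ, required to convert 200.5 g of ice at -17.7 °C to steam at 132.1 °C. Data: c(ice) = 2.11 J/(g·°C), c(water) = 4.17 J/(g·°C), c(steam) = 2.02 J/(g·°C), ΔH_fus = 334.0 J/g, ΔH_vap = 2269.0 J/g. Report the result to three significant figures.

q = 626 kJ

q1 (heat ice -17.7→0.0 °C): 200.5 × 2.11 × 17.7 = 7488 J
q2 (melt at 0 °C): 200.5 × 334.0 = 66967 J
q3 (heat water 0.0→100.0 °C): 200.5 × 4.17 × 100.0 = 83609 J
q4 (vaporize at 100 °C): 200.5 × 2269.0 = 454935 J
q5 (heat steam 100.0→132.1 °C): 200.5 × 2.02 × 32.1 = 13001 J
Total: 7488 + 66967 + 83609 + 454935 + 13001 = 626000 J = 626 kJ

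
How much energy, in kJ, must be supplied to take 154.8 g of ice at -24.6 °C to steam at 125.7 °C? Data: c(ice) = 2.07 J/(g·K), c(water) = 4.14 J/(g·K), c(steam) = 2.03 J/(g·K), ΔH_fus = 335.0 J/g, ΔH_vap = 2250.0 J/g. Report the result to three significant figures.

q = 480 kJ

q1 (heat ice -24.6→0.0 °C): 154.8 × 2.07 × 24.6 = 7883 J
q2 (melt at 0 °C): 154.8 × 335.0 = 51858 J
q3 (heat water 0.0→100.0 °C): 154.8 × 4.14 × 100.0 = 64087 J
q4 (vaporize at 100 °C): 154.8 × 2250.0 = 348300 J
q5 (heat steam 100.0→125.7 °C): 154.8 × 2.03 × 25.7 = 8076 J
Total: 7883 + 51858 + 64087 + 348300 + 8076 = 480204 J = 480 kJ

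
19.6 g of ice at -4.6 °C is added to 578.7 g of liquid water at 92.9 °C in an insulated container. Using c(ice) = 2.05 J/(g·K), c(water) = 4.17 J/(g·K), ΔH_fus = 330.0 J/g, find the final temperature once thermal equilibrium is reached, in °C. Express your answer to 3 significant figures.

T_f = 87.2 °C

Heat to bring ice to 0 °C and melt it: q₁ = 19.6×2.05×4.6 + 19.6×330.0 = 6652.8 J
Heat the water can supply cooling to 0 °C: 578.7×4.17×92.9 = 224184 J > q₁, so all ice melts.
Energy balance: 578.7×4.17×(92.9 − T) = 6652.8 + 19.6×4.17×(T − 0)
2413.179(92.9 − T) = 6652.8 + 81.732 T
224184 − 6652.8 = 2494.911 T
T = 217531.2 / 2494.911 = 87.19 °C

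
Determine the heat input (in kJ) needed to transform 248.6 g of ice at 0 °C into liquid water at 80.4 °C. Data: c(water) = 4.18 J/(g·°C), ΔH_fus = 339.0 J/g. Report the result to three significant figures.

q = 168 kJ

q1 (melt at 0 °C): 248.6 × 339.0 = 84275 J
q2 (heat water 0.0→80.4 °C): 248.6 × 4.18 × 80.4 = 83547 J
Total: 84275 + 83547 = 167822 J = 168 kJ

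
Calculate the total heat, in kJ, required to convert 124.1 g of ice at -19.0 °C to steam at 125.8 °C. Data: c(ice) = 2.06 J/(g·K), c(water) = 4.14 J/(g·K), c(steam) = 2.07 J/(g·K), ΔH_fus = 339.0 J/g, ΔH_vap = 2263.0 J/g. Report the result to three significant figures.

q = 386 kJ

q1 (heat ice -19.0→0.0 °C): 124.1 × 2.06 × 19.0 = 4857 J
q2 (melt at 0 °C): 124.1 × 339.0 = 42070 J
q3 (heat water 0.0→100.0 °C): 124.1 × 4.14 × 100.0 = 51377 J
q4 (vaporize at 100 °C): 124.1 × 2263.0 = 280838 J
q5 (heat steam 100.0→125.8 °C): 124.1 × 2.07 × 25.8 = 6628 J
Total: 4857 + 42070 + 51377 + 280838 + 6628 = 385770 J = 386 kJ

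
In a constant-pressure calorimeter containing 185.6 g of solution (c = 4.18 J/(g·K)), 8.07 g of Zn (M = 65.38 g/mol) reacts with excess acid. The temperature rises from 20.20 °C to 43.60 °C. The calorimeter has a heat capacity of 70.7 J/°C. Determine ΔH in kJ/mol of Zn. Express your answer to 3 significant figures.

ΔH = -160 kJ/mol

|ΔT| = |43.60 − 20.20| = 23.40 °C
|q_surr| = (185.6 × 4.18 + 70.7) × 23.40 = 846.508 × 23.40 = 19808 J
n(Zn) = 8.07 / 65.38 = 0.12343 mol
Temperature rose, so q_rxn = −|q_surr| = -19.808 kJ
ΔH = q_rxn / n = -160.48 kJ/mol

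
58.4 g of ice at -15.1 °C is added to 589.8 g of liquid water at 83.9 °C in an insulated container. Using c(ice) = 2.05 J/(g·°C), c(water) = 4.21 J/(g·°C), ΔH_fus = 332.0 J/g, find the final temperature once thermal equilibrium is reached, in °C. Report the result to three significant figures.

Heat to bring ice to 0 °C and melt it: q₁ = 58.4×2.05×15.1 + 58.4×332.0 = 21197 J
Heat the water can supply cooling to 0 °C: 589.8×4.21×83.9 = 208329 J > q₁, so all ice melts.
Energy balance: 589.8×4.21×(83.9 − T) = 21197 + 58.4×4.21×(T − 0)
2483.058(83.9 − T) = 21197 + 245.864 T
208329 − 21197 = 2728.922 T
T = 187132 / 2728.922 = 68.57 °C

T_f = 68.6 °C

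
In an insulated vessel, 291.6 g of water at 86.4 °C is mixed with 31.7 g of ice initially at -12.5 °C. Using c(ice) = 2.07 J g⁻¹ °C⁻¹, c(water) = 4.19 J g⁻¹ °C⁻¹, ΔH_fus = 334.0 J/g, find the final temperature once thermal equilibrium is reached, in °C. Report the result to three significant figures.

Heat to bring ice to 0 °C and melt it: q₁ = 31.7×2.07×12.5 + 31.7×334.0 = 11408 J
Heat the water can supply cooling to 0 °C: 291.6×4.19×86.4 = 105564 J > q₁, so all ice melts.
Energy balance: 291.6×4.19×(86.4 − T) = 11408 + 31.7×4.19×(T − 0)
1221.804(86.4 − T) = 11408 + 132.823 T
105564 − 11408 = 1354.627 T
T = 94156 / 1354.627 = 69.51 °C

T_f = 69.5 °C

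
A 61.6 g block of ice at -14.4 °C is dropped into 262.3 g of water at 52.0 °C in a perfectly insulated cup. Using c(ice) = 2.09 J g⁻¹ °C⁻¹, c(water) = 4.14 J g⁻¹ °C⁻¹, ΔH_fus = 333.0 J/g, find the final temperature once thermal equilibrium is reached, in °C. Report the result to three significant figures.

Heat to bring ice to 0 °C and melt it: q₁ = 61.6×2.09×14.4 + 61.6×333.0 = 22367 J
Heat the water can supply cooling to 0 °C: 262.3×4.14×52.0 = 56467.9 J > q₁, so all ice melts.
Energy balance: 262.3×4.14×(52.0 − T) = 22367 + 61.6×4.14×(T − 0)
1085.922(52.0 − T) = 22367 + 255.024 T
56467.9 − 22367 = 1340.946 T
T = 34100.9 / 1340.946 = 25.43 °C

T_f = 25.4 °C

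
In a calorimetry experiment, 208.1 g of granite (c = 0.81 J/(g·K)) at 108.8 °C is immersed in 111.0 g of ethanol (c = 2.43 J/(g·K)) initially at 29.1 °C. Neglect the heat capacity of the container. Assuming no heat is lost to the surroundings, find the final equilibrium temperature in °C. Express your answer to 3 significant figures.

Heat lost by granite = heat gained by ethanol.
(208.1)(0.81)(108.8 − T) = (111.0)(2.43)(T − 29.1)
168.561 (108.8 − T) = 269.73 (T − 29.1)
18339 − 168.561 T = 269.73 T − 7849.1
26188.1 = 438.291 T
T = 59.75 °C

T_f = 59.8 °C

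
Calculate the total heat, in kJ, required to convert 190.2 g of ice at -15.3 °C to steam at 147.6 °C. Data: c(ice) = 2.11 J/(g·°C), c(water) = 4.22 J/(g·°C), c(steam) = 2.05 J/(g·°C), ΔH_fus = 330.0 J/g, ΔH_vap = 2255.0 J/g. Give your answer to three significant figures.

q = 597 kJ

q1 (heat ice -15.3→0.0 °C): 190.2 × 2.11 × 15.3 = 6140 J
q2 (melt at 0 °C): 190.2 × 330.0 = 62766 J
q3 (heat water 0.0→100.0 °C): 190.2 × 4.22 × 100.0 = 80264 J
q4 (vaporize at 100 °C): 190.2 × 2255.0 = 428901 J
q5 (heat steam 100.0→147.6 °C): 190.2 × 2.05 × 47.6 = 18560 J
Total: 6140 + 62766 + 80264 + 428901 + 18560 = 596631 J = 597 kJ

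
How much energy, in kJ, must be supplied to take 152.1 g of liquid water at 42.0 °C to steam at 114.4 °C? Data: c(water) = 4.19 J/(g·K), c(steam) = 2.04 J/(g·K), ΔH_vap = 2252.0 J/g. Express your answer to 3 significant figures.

q1 (heat water 42.0→100.0 °C): 152.1 × 4.19 × 58.0 = 36963 J
q2 (vaporize at 100 °C): 152.1 × 2252.0 = 342529 J
q3 (heat steam 100.0→114.4 °C): 152.1 × 2.04 × 14.4 = 4468 J
Total: 36963 + 342529 + 4468 = 383960 J = 384 kJ

q = 384 kJ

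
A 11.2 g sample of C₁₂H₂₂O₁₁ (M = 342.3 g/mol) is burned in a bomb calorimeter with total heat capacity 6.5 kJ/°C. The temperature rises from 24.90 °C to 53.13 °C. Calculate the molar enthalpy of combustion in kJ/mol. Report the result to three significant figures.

ΔT = 53.13 − 24.90 = 28.23 °C
q_cal = C_cal × ΔT = 6.5 × 28.23 = 183.495 kJ
n = 11.2 / 342.3 = 0.03272 mol
q_rxn = −q_cal = -183.495 kJ
ΔH = -183.495 / 0.03272 = -5608 kJ/mol

ΔH = -5610 kJ/mol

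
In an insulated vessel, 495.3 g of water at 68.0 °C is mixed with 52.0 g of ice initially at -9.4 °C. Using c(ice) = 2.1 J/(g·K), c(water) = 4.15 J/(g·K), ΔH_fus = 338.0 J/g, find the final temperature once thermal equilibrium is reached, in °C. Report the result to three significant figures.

T_f = 53.3 °C

Heat to bring ice to 0 °C and melt it: q₁ = 52.0×2.1×9.4 + 52.0×338.0 = 18602 J
Heat the water can supply cooling to 0 °C: 495.3×4.15×68.0 = 139774 J > q₁, so all ice melts.
Energy balance: 495.3×4.15×(68.0 − T) = 18602 + 52.0×4.15×(T − 0)
2055.495(68.0 − T) = 18602 + 215.8 T
139774 − 18602 = 2271.295 T
T = 121172 / 2271.295 = 53.349 °C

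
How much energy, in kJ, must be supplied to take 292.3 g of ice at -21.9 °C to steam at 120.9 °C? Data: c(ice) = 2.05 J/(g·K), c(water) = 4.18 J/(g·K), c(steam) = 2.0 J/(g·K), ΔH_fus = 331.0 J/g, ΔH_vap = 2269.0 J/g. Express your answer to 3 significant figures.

q = 908 kJ

q1 (heat ice -21.9→0.0 °C): 292.3 × 2.05 × 21.9 = 13123 J
q2 (melt at 0 °C): 292.3 × 331.0 = 96751 J
q3 (heat water 0.0→100.0 °C): 292.3 × 4.18 × 100.0 = 122181 J
q4 (vaporize at 100 °C): 292.3 × 2269.0 = 663229 J
q5 (heat steam 100.0→120.9 °C): 292.3 × 2.0 × 20.9 = 12218 J
Total: 13123 + 96751 + 122181 + 663229 + 12218 = 907502 J = 908 kJ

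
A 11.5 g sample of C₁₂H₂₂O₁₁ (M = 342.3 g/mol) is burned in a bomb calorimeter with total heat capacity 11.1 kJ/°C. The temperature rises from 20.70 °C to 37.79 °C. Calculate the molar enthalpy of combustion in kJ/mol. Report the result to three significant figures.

ΔT = 37.79 − 20.70 = 17.09 °C
q_cal = C_cal × ΔT = 11.1 × 17.09 = 189.699 kJ
n = 11.5 / 342.3 = 0.03360 mol
q_rxn = −q_cal = -189.699 kJ
ΔH = -189.699 / 0.03360 = -5646 kJ/mol

ΔH = -5650 kJ/mol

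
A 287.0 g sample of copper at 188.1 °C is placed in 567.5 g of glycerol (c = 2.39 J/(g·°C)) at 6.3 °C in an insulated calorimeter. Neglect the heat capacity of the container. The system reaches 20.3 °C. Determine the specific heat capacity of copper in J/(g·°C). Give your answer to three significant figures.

c = 0.394 J/(g·°C)

q_gained = (567.5 × 2.39) × (20.3 − 6.3) = 18990 J
q_lost = 287.0 × c × (188.1 − 20.3) = 48158.6 c
Set equal: c = 18990 / 48158.6 = 0.394 J/(g·°C)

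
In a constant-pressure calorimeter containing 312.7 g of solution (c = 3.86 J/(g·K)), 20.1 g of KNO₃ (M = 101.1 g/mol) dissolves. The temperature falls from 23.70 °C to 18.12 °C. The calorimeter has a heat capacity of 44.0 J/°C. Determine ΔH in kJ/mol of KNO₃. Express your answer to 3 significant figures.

ΔH = 35.1 kJ/mol

|ΔT| = |18.12 − 23.70| = 5.58 °C
|q_surr| = (312.7 × 3.86 + 44.0) × 5.58 = 1251.022 × 5.58 = 6981 J
n(KNO₃) = 20.1 / 101.1 = 0.1988 mol
Temperature fell, so q_rxn = +|q_surr| = 6.981 kJ
ΔH = q_rxn / n = 35.12 kJ/mol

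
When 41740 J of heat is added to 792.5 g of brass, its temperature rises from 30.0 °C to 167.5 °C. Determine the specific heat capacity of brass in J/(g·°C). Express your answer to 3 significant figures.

c = q / (m ΔT) = 41740 / (792.5 × 137.5)
c = 41740 / 108968.75 = 0.383 J/(g·°C)

c = 0.383 J/(g·°C)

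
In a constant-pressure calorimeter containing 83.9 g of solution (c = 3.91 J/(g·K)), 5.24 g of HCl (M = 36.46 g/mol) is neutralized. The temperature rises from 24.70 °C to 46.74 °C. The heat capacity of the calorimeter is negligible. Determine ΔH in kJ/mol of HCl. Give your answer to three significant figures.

|ΔT| = |46.74 − 24.70| = 22.04 °C
|q_surr| = (83.9 × 3.91) × 22.04 = 328.049 × 22.04 = 7230 J
n(HCl) = 5.24 / 36.46 = 0.1437 mol
Temperature rose, so q_rxn = −|q_surr| = -7.230 kJ
ΔH = q_rxn / n = -50.31 kJ/mol

ΔH = -50.3 kJ/mol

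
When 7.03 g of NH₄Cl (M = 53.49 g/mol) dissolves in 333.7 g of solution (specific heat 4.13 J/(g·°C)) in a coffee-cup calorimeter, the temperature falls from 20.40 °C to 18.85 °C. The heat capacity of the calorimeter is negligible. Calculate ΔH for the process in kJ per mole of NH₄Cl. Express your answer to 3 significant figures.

|ΔT| = |18.85 − 20.40| = 1.55 °C
|q_surr| = (333.7 × 4.13) × 1.55 = 1378.181 × 1.55 = 2136 J
n(NH₄Cl) = 7.03 / 53.49 = 0.1314 mol
Temperature fell, so q_rxn = +|q_surr| = 2.136 kJ
ΔH = q_rxn / n = 16.26 kJ/mol

ΔH = 16.3 kJ/mol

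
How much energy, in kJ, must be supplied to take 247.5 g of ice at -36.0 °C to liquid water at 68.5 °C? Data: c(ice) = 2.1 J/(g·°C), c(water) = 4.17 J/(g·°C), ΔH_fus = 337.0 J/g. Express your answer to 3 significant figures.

q = 173 kJ

q1 (heat ice -36.0→0.0 °C): 247.5 × 2.1 × 36.0 = 18711 J
q2 (melt at 0 °C): 247.5 × 337.0 = 83408 J
q3 (heat water 0.0→68.5 °C): 247.5 × 4.17 × 68.5 = 70697 J
Total: 18711 + 83408 + 70697 = 172816 J = 173 kJ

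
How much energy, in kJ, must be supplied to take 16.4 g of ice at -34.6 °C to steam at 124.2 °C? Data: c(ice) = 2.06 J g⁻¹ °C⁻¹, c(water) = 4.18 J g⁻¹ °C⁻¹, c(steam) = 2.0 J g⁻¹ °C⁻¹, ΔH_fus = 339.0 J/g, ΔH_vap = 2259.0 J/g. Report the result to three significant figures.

q1 (heat ice -34.6→0.0 °C): 16.4 × 2.06 × 34.6 = 1169 J
q2 (melt at 0 °C): 16.4 × 339.0 = 5560 J
q3 (heat water 0.0→100.0 °C): 16.4 × 4.18 × 100.0 = 6855 J
q4 (vaporize at 100 °C): 16.4 × 2259.0 = 37048 J
q5 (heat steam 100.0→124.2 °C): 16.4 × 2.0 × 24.2 = 794 J
Total: 1169 + 5560 + 6855 + 37048 + 794 = 51426 J = 51.4 kJ

q = 51.4 kJ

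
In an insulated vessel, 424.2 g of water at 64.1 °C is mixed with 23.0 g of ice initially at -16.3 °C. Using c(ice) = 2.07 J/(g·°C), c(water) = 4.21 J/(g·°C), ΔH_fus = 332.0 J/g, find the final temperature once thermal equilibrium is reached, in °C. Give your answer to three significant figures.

T_f = 56.3 °C

Heat to bring ice to 0 °C and melt it: q₁ = 23.0×2.07×16.3 + 23.0×332.0 = 8412.0 J
Heat the water can supply cooling to 0 °C: 424.2×4.21×64.1 = 114475 J > q₁, so all ice melts.
Energy balance: 424.2×4.21×(64.1 − T) = 8412.0 + 23.0×4.21×(T − 0)
1785.882(64.1 − T) = 8412.0 + 96.83 T
114475 − 8412.0 = 1882.712 T
T = 106063.0 / 1882.712 = 56.34 °C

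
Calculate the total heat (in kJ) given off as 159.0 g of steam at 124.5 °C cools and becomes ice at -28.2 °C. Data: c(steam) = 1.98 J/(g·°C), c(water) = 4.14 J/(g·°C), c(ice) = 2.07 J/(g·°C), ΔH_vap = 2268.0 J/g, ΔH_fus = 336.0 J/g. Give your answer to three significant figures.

q = 497 kJ

q1 (cool steam 124.5→100 °C): 159.0 × 1.98 × 24.5 = 7713 J
q2 (condense at 100 °C): 159.0 × 2268.0 = 360612 J
q3 (cool water 100→0 °C): 159.0 × 4.14 × 100.0 = 65826 J
q4 (freeze at 0 °C): 159.0 × 336.0 = 53424 J
q5 (cool ice 0→-28.2 °C): 159.0 × 2.07 × 28.2 = 9281 J
Total: 7713 + 360612 + 65826 + 53424 + 9281 = 496856 J = 497 kJ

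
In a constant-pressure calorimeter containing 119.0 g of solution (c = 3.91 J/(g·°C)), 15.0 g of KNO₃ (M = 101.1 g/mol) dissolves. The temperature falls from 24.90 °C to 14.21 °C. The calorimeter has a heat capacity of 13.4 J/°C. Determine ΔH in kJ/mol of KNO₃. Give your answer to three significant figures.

|ΔT| = |14.21 − 24.90| = 10.69 °C
|q_surr| = (119.0 × 3.91 + 13.4) × 10.69 = 478.69 × 10.69 = 5117 J
n(KNO₃) = 15.0 / 101.1 = 0.1484 mol
Temperature fell, so q_rxn = +|q_surr| = 5.117 kJ
ΔH = q_rxn / n = 34.48 kJ/mol

ΔH = 34.5 kJ/mol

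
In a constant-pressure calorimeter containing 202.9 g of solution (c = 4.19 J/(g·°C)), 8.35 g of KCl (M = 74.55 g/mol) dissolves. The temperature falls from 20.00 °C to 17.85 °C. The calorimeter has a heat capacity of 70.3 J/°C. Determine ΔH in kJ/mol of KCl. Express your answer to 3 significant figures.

|ΔT| = |17.85 − 20.00| = 2.15 °C
|q_surr| = (202.9 × 4.19 + 70.3) × 2.15 = 920.451 × 2.15 = 1979 J
n(KCl) = 8.35 / 74.55 = 0.1120 mol
Temperature fell, so q_rxn = +|q_surr| = 1.979 kJ
ΔH = q_rxn / n = 17.67 kJ/mol

ΔH = 17.7 kJ/mol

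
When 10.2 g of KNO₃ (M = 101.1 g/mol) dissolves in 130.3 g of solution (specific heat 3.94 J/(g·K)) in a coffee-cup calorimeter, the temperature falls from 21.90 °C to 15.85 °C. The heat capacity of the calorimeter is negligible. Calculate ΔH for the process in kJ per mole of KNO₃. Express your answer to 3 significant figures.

ΔH = 30.8 kJ/mol

|ΔT| = |15.85 − 21.90| = 6.05 °C
|q_surr| = (130.3 × 3.94) × 6.05 = 513.382 × 6.05 = 3106 J
n(KNO₃) = 10.2 / 101.1 = 0.1009 mol
Temperature fell, so q_rxn = +|q_surr| = 3.106 kJ
ΔH = q_rxn / n = 30.78 kJ/mol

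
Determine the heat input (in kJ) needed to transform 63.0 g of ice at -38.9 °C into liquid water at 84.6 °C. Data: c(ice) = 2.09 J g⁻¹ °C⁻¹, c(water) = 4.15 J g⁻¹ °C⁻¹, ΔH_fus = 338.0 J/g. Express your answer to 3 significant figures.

q = 48.5 kJ

q1 (heat ice -38.9→0.0 °C): 63.0 × 2.09 × 38.9 = 5122 J
q2 (melt at 0 °C): 63.0 × 338.0 = 21294 J
q3 (heat water 0.0→84.6 °C): 63.0 × 4.15 × 84.6 = 22119 J
Total: 5122 + 21294 + 22119 = 48535 J = 48.5 kJ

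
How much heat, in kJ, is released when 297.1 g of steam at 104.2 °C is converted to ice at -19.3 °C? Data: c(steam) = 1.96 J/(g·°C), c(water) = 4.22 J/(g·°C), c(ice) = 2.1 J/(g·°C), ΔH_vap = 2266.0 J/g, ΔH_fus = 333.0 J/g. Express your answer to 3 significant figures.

q = 912 kJ

q1 (cool steam 104.2→100 °C): 297.1 × 1.96 × 4.2 = 2446 J
q2 (condense at 100 °C): 297.1 × 2266.0 = 673229 J
q3 (cool water 100→0 °C): 297.1 × 4.22 × 100.0 = 125376 J
q4 (freeze at 0 °C): 297.1 × 333.0 = 98934 J
q5 (cool ice 0→-19.3 °C): 297.1 × 2.1 × 19.3 = 12041 J
Total: 2446 + 673229 + 125376 + 98934 + 12041 = 912026 J = 912 kJ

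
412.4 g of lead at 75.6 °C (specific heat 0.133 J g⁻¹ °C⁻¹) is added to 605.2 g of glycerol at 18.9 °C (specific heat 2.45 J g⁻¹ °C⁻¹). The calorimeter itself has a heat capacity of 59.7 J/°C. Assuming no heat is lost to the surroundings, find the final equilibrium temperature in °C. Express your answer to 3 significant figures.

Heat lost by lead = heat gained by glycerol + calorimeter.
(412.4)(0.133)(75.6 − T) = [(605.2)(2.45) + 59.7](T − 18.9)
54.8492 (75.6 − T) = 1542.44 (T − 18.9)
4146.6 − 54.8492 T = 1542.44 T − 29152
33298.6 = 1597.2892 T
T = 20.847 °C

T_f = 20.8 °C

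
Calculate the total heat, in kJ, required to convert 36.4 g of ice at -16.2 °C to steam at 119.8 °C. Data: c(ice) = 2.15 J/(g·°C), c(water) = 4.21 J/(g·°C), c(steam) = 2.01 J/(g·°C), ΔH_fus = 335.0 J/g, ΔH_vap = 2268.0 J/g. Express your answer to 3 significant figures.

q1 (heat ice -16.2→0.0 °C): 36.4 × 2.15 × 16.2 = 1268 J
q2 (melt at 0 °C): 36.4 × 335.0 = 12194 J
q3 (heat water 0.0→100.0 °C): 36.4 × 4.21 × 100.0 = 15324 J
q4 (vaporize at 100 °C): 36.4 × 2268.0 = 82555 J
q5 (heat steam 100.0→119.8 °C): 36.4 × 2.01 × 19.8 = 1449 J
Total: 1268 + 12194 + 15324 + 82555 + 1449 = 112790 J = 113 kJ

q = 113 kJ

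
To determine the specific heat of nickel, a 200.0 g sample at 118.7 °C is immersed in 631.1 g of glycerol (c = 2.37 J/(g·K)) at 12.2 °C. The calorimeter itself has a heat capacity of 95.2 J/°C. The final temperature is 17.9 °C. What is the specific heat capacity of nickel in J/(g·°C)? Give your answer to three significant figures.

q_gained = (631.1 × 2.37 + 95.2) × (17.9 − 12.2) = 9068 J
q_lost = 200.0 × c × (118.7 − 17.9) = 20160 c
Set equal: c = 9068 / 20160 = 0.450 J/(g·°C)

c = 0.450 J/(g·°C)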